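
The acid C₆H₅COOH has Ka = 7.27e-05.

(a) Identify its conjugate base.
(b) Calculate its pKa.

(a) The conjugate base is formed by removing one H⁺ from C₆H₅COOH, giving C₆H₅COO⁻. (b) pKa = -log(Ka) = -log(7.27e-05) = 4.14.

Conjugate base: C₆H₅COO⁻; pK_a = 4.14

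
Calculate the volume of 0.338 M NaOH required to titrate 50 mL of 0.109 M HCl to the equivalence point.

At equivalence: moles acid = moles base. moles HCl = 0.109 × 50/1000 = 0.00545 mol. V_base = moles / 0.338 × 1000 = 16.1 mL.

V_{base} = 16.1 mL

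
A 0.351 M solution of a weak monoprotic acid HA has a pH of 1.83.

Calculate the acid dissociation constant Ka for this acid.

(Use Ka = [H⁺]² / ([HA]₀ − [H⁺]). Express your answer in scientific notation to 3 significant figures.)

[H⁺] = 10^(−pH) = 10^(−1.83) = 1.479e-02 M. For HA ⇌ H⁺ + A⁻, Ka = [H⁺][A⁻]/[HA] = [H⁺]² / ([HA]₀ − [H⁺]) = (1.479e-02)² / (0.351 − 1.479e-02) = 6.51e-04.

K_a = 6.51e-04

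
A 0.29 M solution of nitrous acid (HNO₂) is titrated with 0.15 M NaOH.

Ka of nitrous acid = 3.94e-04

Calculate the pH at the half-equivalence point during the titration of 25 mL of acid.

At half-equivalence [HA] = [A⁻], so Henderson-Hasselbalch gives pH = pKa = -log(3.94e-04) = 3.40.

pH = pKa = 3.40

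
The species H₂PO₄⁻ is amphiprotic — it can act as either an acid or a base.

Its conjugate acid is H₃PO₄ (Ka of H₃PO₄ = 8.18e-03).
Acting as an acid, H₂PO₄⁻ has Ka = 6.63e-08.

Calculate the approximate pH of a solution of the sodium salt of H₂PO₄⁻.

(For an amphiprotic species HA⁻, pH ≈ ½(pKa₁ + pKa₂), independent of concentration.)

pKa₁ = -log(8.18e-03) = 2.09; pKa₂ = -log(6.63e-08) = 7.18. For an amphiprotic species, pH ≈ ½(pKa₁ + pKa₂) = ½(2.09 + 7.18) = 4.63.

pH = 4.63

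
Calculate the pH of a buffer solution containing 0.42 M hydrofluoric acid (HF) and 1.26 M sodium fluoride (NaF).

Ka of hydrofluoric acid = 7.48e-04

pKa = -log(7.48e-04) = 3.13. pH = pKa + log([A⁻]/[HA]) = 3.13 + log(1.26/0.42)

pH = 3.60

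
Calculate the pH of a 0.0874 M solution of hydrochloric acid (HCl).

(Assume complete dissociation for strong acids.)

[H⁺] = 0.0874 M for strong acid. pH = -log[H⁺] = -log(0.0874)

pH = 1.06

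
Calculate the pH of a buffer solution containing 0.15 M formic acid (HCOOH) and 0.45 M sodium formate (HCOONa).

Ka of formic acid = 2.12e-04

pKa = -log(2.12e-04) = 3.67. pH = pKa + log([A⁻]/[HA]) = 3.67 + log(0.45/0.15)

pH = 4.15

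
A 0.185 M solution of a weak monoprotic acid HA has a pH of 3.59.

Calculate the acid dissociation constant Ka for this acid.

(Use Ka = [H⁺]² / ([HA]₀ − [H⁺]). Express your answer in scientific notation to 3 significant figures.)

[H⁺] = 10^(−pH) = 10^(−3.59) = 2.570e-04 M. For HA ⇌ H⁺ + A⁻, Ka = [H⁺][A⁻]/[HA] = [H⁺]² / ([HA]₀ − [H⁺]) = (2.570e-04)² / (0.185 − 2.570e-04) = 3.58e-07.

K_a = 3.58e-07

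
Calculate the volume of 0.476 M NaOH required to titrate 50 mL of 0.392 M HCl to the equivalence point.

At equivalence: moles acid = moles base. moles HCl = 0.392 × 50/1000 = 0.0196 mol. V_base = moles / 0.476 × 1000 = 41.2 mL.

V_{base} = 41.2 mL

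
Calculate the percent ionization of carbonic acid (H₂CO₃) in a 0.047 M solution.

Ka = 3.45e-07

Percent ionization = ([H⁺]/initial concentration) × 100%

Using Ka equilibrium: x² + Ka×x - Ka×C = 0. Solving: [H⁺] = 1.2717e-04. Percent = (1.2717e-04/0.047) × 100

Percent ionization = 0.271%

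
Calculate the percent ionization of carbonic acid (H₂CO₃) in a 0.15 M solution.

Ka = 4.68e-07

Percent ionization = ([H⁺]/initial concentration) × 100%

Using Ka equilibrium: x² + Ka×x - Ka×C = 0. Solving: [H⁺] = 2.6472e-04. Percent = (2.6472e-04/0.15) × 100

Percent ionization = 0.176%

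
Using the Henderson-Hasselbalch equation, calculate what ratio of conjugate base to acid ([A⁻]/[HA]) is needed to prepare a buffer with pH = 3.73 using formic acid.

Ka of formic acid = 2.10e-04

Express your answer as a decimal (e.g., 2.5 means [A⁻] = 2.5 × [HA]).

pKa = -log(2.10e-04) = 3.6778. pH = pKa + log([A⁻]/[HA]), so log([A⁻]/[HA]) = pH − pKa = 3.73 − 3.6778 = 0.0522. [A⁻]/[HA] = 10^(0.0522) = 1.13

[A⁻]/[HA] = 1.13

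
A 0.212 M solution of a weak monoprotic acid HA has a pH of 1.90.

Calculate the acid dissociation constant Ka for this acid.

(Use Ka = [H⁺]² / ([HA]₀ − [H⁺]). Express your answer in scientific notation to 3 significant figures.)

[H⁺] = 10^(−pH) = 10^(−1.90) = 1.259e-02 M. For HA ⇌ H⁺ + A⁻, Ka = [H⁺][A⁻]/[HA] = [H⁺]² / ([HA]₀ − [H⁺]) = (1.259e-02)² / (0.212 − 1.259e-02) = 7.95e-04.

K_a = 7.95e-04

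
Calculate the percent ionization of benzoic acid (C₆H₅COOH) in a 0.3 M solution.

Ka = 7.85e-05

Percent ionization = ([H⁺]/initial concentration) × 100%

Using Ka equilibrium: x² + Ka×x - Ka×C = 0. Solving: [H⁺] = 4.8137e-03. Percent = (4.8137e-03/0.3) × 100

Percent ionization = 1.6%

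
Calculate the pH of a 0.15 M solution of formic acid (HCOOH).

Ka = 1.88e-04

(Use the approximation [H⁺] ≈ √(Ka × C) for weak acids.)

[H⁺] = √(Ka × C) = √(1.88e-04 × 0.15) = 5.3104e-03. pH = -log(5.3104e-03)

pH = 2.27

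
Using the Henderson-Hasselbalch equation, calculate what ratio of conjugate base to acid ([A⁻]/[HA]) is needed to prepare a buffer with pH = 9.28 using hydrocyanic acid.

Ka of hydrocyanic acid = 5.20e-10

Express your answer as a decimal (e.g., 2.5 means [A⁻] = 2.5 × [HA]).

pKa = -log(5.20e-10) = 9.2840. pH = pKa + log([A⁻]/[HA]), so log([A⁻]/[HA]) = pH − pKa = 9.28 − 9.2840 = -0.0040. [A⁻]/[HA] = 10^(-0.0040) = 0.991

[A⁻]/[HA] = 0.991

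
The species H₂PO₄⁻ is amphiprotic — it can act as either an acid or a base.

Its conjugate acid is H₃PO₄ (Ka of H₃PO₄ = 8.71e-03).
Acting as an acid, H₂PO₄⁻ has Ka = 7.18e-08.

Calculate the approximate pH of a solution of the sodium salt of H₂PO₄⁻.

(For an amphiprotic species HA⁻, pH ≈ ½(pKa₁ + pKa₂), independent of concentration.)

pKa₁ = -log(8.71e-03) = 2.06; pKa₂ = -log(7.18e-08) = 7.14. For an amphiprotic species, pH ≈ ½(pKa₁ + pKa₂) = ½(2.06 + 7.14) = 4.60.

pH = 4.60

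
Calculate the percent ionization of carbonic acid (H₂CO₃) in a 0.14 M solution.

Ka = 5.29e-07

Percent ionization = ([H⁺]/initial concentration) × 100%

Using Ka equilibrium: x² + Ka×x - Ka×C = 0. Solving: [H⁺] = 2.7188e-04. Percent = (2.7188e-04/0.14) × 100

Percent ionization = 0.194%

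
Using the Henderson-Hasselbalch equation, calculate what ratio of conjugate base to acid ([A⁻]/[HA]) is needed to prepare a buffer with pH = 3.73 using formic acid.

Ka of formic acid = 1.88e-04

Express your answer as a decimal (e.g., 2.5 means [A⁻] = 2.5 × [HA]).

pKa = -log(1.88e-04) = 3.7258. pH = pKa + log([A⁻]/[HA]), so log([A⁻]/[HA]) = pH − pKa = 3.73 − 3.7258 = 0.0042. [A⁻]/[HA] = 10^(0.0042) = 1.01

[A⁻]/[HA] = 1.01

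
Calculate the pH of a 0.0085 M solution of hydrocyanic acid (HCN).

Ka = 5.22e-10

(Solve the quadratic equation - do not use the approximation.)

x² + Ka×x - Ka×C = 0. Using quadratic formula: [H⁺] = 2.1062e-06

pH = 5.68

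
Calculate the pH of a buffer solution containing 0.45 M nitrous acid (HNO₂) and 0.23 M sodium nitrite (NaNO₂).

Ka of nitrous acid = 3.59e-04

pKa = -log(3.59e-04) = 3.44. pH = pKa + log([A⁻]/[HA]) = 3.44 + log(0.23/0.45)

pH = 3.15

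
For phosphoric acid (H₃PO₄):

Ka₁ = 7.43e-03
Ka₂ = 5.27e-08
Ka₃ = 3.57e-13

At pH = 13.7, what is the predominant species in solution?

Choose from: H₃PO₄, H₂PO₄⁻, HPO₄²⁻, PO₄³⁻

pKa₁ = 2.13, pKa₂ = 7.28, pKa₃ = 12.45. For a polyprotic acid the predominant species crosses at each pKa: below pKa_n the protonated form dominates, above it the deprotonated form does. At pH = 13.7, the predominant species is PO₄³⁻.

PO₄³⁻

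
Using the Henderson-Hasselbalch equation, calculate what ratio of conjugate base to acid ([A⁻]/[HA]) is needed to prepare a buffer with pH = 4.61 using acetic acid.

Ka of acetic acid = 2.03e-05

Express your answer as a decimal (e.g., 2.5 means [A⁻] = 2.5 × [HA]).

pKa = -log(2.03e-05) = 4.6925. pH = pKa + log([A⁻]/[HA]), so log([A⁻]/[HA]) = pH − pKa = 4.61 − 4.6925 = -0.0825. [A⁻]/[HA] = 10^(-0.0825) = 0.827

[A⁻]/[HA] = 0.827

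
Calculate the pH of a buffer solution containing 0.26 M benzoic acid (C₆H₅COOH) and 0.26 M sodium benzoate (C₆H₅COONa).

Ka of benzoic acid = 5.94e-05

pKa = -log(5.94e-05) = 4.23. pH = pKa + log([A⁻]/[HA]) = 4.23 + log(0.26/0.26)

pH = 4.23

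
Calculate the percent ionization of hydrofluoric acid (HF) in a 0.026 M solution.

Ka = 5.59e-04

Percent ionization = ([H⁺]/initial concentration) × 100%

Using Ka equilibrium: x² + Ka×x - Ka×C = 0. Solving: [H⁺] = 3.5431e-03. Percent = (3.5431e-03/0.026) × 100

Percent ionization = 13.6%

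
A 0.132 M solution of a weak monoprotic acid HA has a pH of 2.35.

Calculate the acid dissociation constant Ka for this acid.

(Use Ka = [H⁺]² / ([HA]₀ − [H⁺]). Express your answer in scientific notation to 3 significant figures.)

[H⁺] = 10^(−pH) = 10^(−2.35) = 4.467e-03 M. For HA ⇌ H⁺ + A⁻, Ka = [H⁺][A⁻]/[HA] = [H⁺]² / ([HA]₀ − [H⁺]) = (4.467e-03)² / (0.132 − 4.467e-03) = 1.56e-04.

K_a = 1.56e-04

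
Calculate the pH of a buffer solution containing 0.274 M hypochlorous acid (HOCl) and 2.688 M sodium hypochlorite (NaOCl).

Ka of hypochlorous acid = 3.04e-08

pKa = -log(3.04e-08) = 7.52. pH = pKa + log([A⁻]/[HA]) = 7.52 + log(2.688/0.274)

pH = 8.51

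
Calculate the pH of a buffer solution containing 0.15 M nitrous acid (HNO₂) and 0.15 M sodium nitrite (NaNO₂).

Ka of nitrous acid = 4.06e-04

pKa = -log(4.06e-04) = 3.39. pH = pKa + log([A⁻]/[HA]) = 3.39 + log(0.15/0.15)

pH = 3.39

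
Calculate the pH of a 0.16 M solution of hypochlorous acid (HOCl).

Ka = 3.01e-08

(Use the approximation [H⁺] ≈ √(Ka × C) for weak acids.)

[H⁺] = √(Ka × C) = √(3.01e-08 × 0.16) = 6.9397e-05. pH = -log(6.9397e-05)

pH = 4.16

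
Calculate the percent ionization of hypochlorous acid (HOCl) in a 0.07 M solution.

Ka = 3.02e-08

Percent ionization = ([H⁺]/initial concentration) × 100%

Using Ka equilibrium: x² + Ka×x - Ka×C = 0. Solving: [H⁺] = 4.5963e-05. Percent = (4.5963e-05/0.07) × 100

Percent ionization = 0.0657%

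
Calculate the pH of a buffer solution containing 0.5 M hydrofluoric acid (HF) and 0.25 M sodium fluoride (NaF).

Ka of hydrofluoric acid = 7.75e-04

pKa = -log(7.75e-04) = 3.11. pH = pKa + log([A⁻]/[HA]) = 3.11 + log(0.25/0.5)

pH = 2.81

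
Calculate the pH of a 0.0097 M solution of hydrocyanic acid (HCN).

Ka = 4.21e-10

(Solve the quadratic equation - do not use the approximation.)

x² + Ka×x - Ka×C = 0. Using quadratic formula: [H⁺] = 2.0206e-06

pH = 5.69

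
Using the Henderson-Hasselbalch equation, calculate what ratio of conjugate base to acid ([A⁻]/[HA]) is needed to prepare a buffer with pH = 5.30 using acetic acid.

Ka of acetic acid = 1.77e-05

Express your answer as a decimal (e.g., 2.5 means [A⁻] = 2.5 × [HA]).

pKa = -log(1.77e-05) = 4.7520. pH = pKa + log([A⁻]/[HA]), so log([A⁻]/[HA]) = pH − pKa = 5.30 − 4.7520 = 0.5480. [A⁻]/[HA] = 10^(0.5480) = 3.53

[A⁻]/[HA] = 3.53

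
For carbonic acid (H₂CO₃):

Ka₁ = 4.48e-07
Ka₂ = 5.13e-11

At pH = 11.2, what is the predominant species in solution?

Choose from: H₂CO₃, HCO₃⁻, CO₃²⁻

pKa₁ = 6.35, pKa₂ = 10.29. For a polyprotic acid the predominant species crosses at each pKa: below pKa_n the protonated form dominates, above it the deprotonated form does. At pH = 11.2, the predominant species is CO₃²⁻.

CO₃²⁻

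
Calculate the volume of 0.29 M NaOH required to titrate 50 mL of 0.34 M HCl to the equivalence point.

At equivalence: moles acid = moles base. moles HCl = 0.34 × 50/1000 = 0.017 mol. V_base = moles / 0.29 × 1000 = 58.6 mL.

V_{base} = 58.6 mL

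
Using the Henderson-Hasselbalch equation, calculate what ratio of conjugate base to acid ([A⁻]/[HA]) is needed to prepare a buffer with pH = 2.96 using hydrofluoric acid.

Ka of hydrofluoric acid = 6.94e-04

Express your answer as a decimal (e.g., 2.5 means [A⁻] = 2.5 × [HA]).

pKa = -log(6.94e-04) = 3.1586. pH = pKa + log([A⁻]/[HA]), so log([A⁻]/[HA]) = pH − pKa = 2.96 − 3.1586 = -0.1986. [A⁻]/[HA] = 10^(-0.1986) = 0.633

[A⁻]/[HA] = 0.633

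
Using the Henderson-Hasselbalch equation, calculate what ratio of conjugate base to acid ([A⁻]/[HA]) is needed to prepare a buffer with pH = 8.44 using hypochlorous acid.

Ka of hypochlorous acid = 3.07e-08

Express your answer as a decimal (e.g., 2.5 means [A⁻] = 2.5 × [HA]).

pKa = -log(3.07e-08) = 7.5129. pH = pKa + log([A⁻]/[HA]), so log([A⁻]/[HA]) = pH − pKa = 8.44 − 7.5129 = 0.9271. [A⁻]/[HA] = 10^(0.9271) = 8.46

[A⁻]/[HA] = 8.46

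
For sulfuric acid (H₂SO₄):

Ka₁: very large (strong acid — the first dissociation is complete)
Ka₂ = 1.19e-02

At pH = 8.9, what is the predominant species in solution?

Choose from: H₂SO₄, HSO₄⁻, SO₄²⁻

The first dissociation is complete, so H₂SO₄ itself is never the predominant species in water; pKa₂ = -log(1.19e-02) = 1.92. For a polyprotic acid the predominant species crosses at each pKa: below pKa_n the protonated form dominates, above it the deprotonated form does. At pH = 8.9, the predominant species is SO₄²⁻.

SO₄²⁻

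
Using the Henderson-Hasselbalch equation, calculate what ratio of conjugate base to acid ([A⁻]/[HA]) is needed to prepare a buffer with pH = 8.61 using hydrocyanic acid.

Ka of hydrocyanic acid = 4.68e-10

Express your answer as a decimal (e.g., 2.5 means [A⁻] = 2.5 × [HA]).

pKa = -log(4.68e-10) = 9.3298. pH = pKa + log([A⁻]/[HA]), so log([A⁻]/[HA]) = pH − pKa = 8.61 − 9.3298 = -0.7198. [A⁻]/[HA] = 10^(-0.7198) = 0.191

[A⁻]/[HA] = 0.191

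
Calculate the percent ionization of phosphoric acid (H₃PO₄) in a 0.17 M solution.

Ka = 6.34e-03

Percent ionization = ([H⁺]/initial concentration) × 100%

Using Ka equilibrium: x² + Ka×x - Ka×C = 0. Solving: [H⁺] = 2.9813e-02. Percent = (2.9813e-02/0.17) × 100

Percent ionization = 17.5%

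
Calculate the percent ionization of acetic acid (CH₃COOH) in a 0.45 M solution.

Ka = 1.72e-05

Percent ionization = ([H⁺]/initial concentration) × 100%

Using Ka equilibrium: x² + Ka×x - Ka×C = 0. Solving: [H⁺] = 2.7735e-03. Percent = (2.7735e-03/0.45) × 100

Percent ionization = 0.616%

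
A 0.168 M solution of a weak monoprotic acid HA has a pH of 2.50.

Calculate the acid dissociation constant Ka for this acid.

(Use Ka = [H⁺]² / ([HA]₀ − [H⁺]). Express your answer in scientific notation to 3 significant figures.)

[H⁺] = 10^(−pH) = 10^(−2.50) = 3.162e-03 M. For HA ⇌ H⁺ + A⁻, Ka = [H⁺][A⁻]/[HA] = [H⁺]² / ([HA]₀ − [H⁺]) = (3.162e-03)² / (0.168 − 3.162e-03) = 6.07e-05.

K_a = 6.07e-05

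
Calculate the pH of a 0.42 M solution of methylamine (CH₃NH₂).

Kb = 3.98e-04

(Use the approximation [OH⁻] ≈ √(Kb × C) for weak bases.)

[OH⁻] = √(Kb × C) = √(3.98e-04 × 0.42) = 1.2929e-02. pOH = 1.89, pH = 14 - pOH

pH = 12.11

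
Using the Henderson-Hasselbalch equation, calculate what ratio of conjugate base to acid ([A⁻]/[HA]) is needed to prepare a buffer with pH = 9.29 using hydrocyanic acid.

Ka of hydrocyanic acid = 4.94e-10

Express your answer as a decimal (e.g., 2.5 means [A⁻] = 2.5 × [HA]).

pKa = -log(4.94e-10) = 9.3063. pH = pKa + log([A⁻]/[HA]), so log([A⁻]/[HA]) = pH − pKa = 9.29 − 9.3063 = -0.0163. [A⁻]/[HA] = 10^(-0.0163) = 0.963

[A⁻]/[HA] = 0.963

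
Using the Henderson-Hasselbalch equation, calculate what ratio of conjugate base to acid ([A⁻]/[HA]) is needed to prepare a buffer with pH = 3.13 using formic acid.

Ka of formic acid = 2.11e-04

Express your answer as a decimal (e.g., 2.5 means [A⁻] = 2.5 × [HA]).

pKa = -log(2.11e-04) = 3.6757. pH = pKa + log([A⁻]/[HA]), so log([A⁻]/[HA]) = pH − pKa = 3.13 − 3.6757 = -0.5457. [A⁻]/[HA] = 10^(-0.5457) = 0.285

[A⁻]/[HA] = 0.285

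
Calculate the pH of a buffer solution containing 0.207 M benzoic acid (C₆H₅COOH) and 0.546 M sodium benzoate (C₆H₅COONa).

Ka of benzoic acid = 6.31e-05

pKa = -log(6.31e-05) = 4.20. pH = pKa + log([A⁻]/[HA]) = 4.20 + log(0.546/0.207)

pH = 4.62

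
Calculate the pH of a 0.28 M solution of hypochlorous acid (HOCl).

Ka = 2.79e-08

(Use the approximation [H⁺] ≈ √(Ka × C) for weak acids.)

[H⁺] = √(Ka × C) = √(2.79e-08 × 0.28) = 8.8386e-05. pH = -log(8.8386e-05)

pH = 4.05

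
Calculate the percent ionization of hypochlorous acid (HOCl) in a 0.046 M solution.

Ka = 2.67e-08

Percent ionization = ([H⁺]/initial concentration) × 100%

Using Ka equilibrium: x² + Ka×x - Ka×C = 0. Solving: [H⁺] = 3.5032e-05. Percent = (3.5032e-05/0.046) × 100

Percent ionization = 0.0762%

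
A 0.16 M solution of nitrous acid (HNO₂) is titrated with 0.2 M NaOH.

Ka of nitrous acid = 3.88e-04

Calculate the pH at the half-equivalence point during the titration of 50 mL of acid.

At half-equivalence [HA] = [A⁻], so Henderson-Hasselbalch gives pH = pKa = -log(3.88e-04) = 3.41.

pH = pKa = 3.41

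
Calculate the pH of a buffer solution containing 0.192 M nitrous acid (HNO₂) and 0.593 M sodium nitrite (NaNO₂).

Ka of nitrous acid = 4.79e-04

pKa = -log(4.79e-04) = 3.32. pH = pKa + log([A⁻]/[HA]) = 3.32 + log(0.593/0.192)

pH = 3.81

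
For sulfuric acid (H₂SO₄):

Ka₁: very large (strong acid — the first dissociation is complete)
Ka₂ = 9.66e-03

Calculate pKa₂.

pKa₂ = -log(Ka₂) = -log(9.66e-03) = 2.02.

pK_{a2} = 2.02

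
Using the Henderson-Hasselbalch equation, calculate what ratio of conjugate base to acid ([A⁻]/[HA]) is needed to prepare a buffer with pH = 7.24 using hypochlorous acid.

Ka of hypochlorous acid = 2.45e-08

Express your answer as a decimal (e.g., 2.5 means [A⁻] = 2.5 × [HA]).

pKa = -log(2.45e-08) = 7.6108. pH = pKa + log([A⁻]/[HA]), so log([A⁻]/[HA]) = pH − pKa = 7.24 − 7.6108 = -0.3708. [A⁻]/[HA] = 10^(-0.3708) = 0.426

[A⁻]/[HA] = 0.426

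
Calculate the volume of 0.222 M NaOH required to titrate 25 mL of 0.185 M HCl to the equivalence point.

At equivalence: moles acid = moles base. moles HCl = 0.185 × 25/1000 = 0.004625 mol. V_base = moles / 0.222 × 1000 = 20.8 mL.

V_{base} = 20.8 mL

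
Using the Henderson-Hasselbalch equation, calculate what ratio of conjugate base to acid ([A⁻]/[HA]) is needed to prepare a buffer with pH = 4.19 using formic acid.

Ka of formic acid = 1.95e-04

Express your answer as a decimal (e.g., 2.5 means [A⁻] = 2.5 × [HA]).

pKa = -log(1.95e-04) = 3.7100. pH = pKa + log([A⁻]/[HA]), so log([A⁻]/[HA]) = pH − pKa = 4.19 − 3.7100 = 0.4800. [A⁻]/[HA] = 10^(0.4800) = 3.02

[A⁻]/[HA] = 3.02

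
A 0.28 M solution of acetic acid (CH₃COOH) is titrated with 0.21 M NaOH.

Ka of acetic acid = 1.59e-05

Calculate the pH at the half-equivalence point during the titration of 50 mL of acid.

At half-equivalence [HA] = [A⁻], so Henderson-Hasselbalch gives pH = pKa = -log(1.59e-05) = 4.80.

pH = pKa = 4.80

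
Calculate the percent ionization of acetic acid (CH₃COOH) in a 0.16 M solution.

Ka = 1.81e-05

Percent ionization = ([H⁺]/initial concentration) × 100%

Using Ka equilibrium: x² + Ka×x - Ka×C = 0. Solving: [H⁺] = 1.6927e-03. Percent = (1.6927e-03/0.16) × 100

Percent ionization = 1.06%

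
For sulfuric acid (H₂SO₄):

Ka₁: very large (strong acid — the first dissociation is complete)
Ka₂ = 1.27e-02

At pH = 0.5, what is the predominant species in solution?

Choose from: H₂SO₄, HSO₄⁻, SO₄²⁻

The first dissociation is complete, so H₂SO₄ itself is never the predominant species in water; pKa₂ = -log(1.27e-02) = 1.90. For a polyprotic acid the predominant species crosses at each pKa: below pKa_n the protonated form dominates, above it the deprotonated form does. At pH = 0.5, the predominant species is HSO₄⁻.

HSO₄⁻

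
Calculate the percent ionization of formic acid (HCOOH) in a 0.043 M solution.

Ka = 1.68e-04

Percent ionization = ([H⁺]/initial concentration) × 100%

Using Ka equilibrium: x² + Ka×x - Ka×C = 0. Solving: [H⁺] = 2.6051e-03. Percent = (2.6051e-03/0.043) × 100

Percent ionization = 6.06%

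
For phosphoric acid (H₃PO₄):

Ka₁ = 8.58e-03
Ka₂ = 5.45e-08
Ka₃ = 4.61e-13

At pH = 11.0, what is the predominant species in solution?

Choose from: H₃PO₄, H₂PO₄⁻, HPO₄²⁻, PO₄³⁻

pKa₁ = 2.07, pKa₂ = 7.26, pKa₃ = 12.34. For a polyprotic acid the predominant species crosses at each pKa: below pKa_n the protonated form dominates, above it the deprotonated form does. At pH = 11.0, the predominant species is HPO₄²⁻.

HPO₄²⁻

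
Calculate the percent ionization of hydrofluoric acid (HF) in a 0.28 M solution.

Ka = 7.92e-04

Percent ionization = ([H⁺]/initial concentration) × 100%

Using Ka equilibrium: x² + Ka×x - Ka×C = 0. Solving: [H⁺] = 1.4501e-02. Percent = (1.4501e-02/0.28) × 100

Percent ionization = 5.18%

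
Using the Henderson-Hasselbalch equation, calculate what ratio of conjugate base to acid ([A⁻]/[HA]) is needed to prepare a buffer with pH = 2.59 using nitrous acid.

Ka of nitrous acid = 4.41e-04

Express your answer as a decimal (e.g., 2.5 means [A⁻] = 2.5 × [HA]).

pKa = -log(4.41e-04) = 3.3556. pH = pKa + log([A⁻]/[HA]), so log([A⁻]/[HA]) = pH − pKa = 2.59 − 3.3556 = -0.7656. [A⁻]/[HA] = 10^(-0.7656) = 0.172

[A⁻]/[HA] = 0.172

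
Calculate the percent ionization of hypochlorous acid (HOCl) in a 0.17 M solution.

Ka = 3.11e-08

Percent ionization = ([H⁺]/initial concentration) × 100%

Using Ka equilibrium: x² + Ka×x - Ka×C = 0. Solving: [H⁺] = 7.2696e-05. Percent = (7.2696e-05/0.17) × 100

Percent ionization = 0.0428%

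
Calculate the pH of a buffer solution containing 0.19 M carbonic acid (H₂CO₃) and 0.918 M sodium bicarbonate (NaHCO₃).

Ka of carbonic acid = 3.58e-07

pKa = -log(3.58e-07) = 6.45. pH = pKa + log([A⁻]/[HA]) = 6.45 + log(0.918/0.19)

pH = 7.13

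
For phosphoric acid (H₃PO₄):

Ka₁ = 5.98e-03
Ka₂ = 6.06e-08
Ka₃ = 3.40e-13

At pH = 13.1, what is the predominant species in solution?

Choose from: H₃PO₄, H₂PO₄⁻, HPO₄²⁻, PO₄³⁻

pKa₁ = 2.22, pKa₂ = 7.22, pKa₃ = 12.47. For a polyprotic acid the predominant species crosses at each pKa: below pKa_n the protonated form dominates, above it the deprotonated form does. At pH = 13.1, the predominant species is PO₄³⁻.

PO₄³⁻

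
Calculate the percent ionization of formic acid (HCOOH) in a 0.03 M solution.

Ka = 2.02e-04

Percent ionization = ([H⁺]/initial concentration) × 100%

Using Ka equilibrium: x² + Ka×x - Ka×C = 0. Solving: [H⁺] = 2.3628e-03. Percent = (2.3628e-03/0.03) × 100

Percent ionization = 7.88%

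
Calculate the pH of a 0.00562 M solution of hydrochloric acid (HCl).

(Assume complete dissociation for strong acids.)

[H⁺] = 0.00562 M for strong acid. pH = -log[H⁺] = -log(0.00562)

pH = 2.25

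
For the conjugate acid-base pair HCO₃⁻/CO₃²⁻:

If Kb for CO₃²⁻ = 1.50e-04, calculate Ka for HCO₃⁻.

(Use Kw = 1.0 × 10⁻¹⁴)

For a conjugate pair Ka × Kb = Kw, so Ka = Kw/Kb = 1.0 × 10⁻¹⁴ / 1.50e-04 = 6.67e-11.

K_a = 6.67e-11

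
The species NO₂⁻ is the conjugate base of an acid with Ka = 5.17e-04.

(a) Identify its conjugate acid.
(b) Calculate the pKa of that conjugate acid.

(a) The conjugate acid is formed by adding one H⁺ to NO₂⁻, giving HNO₂. (b) pKa = -log(Ka) = -log(5.17e-04) = 3.29.

Conjugate acid: HNO₂; pK_a = 3.29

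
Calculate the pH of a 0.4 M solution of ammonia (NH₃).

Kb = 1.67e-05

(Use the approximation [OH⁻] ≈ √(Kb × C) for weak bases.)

[OH⁻] = √(Kb × C) = √(1.67e-05 × 0.4) = 2.5846e-03. pOH = 2.59, pH = 14 - pOH

pH = 11.41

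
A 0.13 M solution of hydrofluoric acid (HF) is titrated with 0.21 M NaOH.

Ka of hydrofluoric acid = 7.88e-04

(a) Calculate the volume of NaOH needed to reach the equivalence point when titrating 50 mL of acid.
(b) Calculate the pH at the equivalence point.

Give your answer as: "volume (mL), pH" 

moles acid = 0.13 × 50/1000 = 0.0065 mol; V_base = moles/0.21 × 1000 = 31.0 mL. At equivalence only the conjugate base is present: [A⁻] = 0.0065/0.081 = 8.0294e-02 M. Kb = Kw/Ka = 1.27e-11; [OH⁻] = √(Kb × [A⁻]) = 1.0094e-06; pOH = 6.00; pH = 14 - pOH = 8.00.

V = 31.0 mL, pH = 8.00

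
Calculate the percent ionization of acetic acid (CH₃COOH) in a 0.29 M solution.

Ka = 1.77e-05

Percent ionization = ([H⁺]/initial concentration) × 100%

Using Ka equilibrium: x² + Ka×x - Ka×C = 0. Solving: [H⁺] = 2.2568e-03. Percent = (2.2568e-03/0.29) × 100

Percent ionization = 0.778%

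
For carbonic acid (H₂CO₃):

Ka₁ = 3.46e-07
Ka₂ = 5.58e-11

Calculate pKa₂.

pKa₂ = -log(Ka₂) = -log(5.58e-11) = 10.25.

pK_{a2} = 10.25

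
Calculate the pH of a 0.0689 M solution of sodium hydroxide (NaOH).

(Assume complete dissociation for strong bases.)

[OH⁻] = 0.0689 M for strong base. pOH = -log[OH⁻] = 1.16, pH = 14 - pOH

pH = 12.84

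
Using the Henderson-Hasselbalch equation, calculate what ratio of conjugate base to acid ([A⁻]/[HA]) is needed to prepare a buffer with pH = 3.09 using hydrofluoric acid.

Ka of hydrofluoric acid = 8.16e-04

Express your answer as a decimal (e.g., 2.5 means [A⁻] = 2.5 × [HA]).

pKa = -log(8.16e-04) = 3.0883. pH = pKa + log([A⁻]/[HA]), so log([A⁻]/[HA]) = pH − pKa = 3.09 − 3.0883 = 0.0017. [A⁻]/[HA] = 10^(0.0017) = 1.00

[A⁻]/[HA] = 1.00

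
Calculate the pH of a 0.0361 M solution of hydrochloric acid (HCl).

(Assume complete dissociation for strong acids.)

[H⁺] = 0.0361 M for strong acid. pH = -log[H⁺] = -log(0.0361)

pH = 1.44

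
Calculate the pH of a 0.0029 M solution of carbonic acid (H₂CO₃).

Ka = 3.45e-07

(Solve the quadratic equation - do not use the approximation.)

x² + Ka×x - Ka×C = 0. Using quadratic formula: [H⁺] = 3.1459e-05

pH = 4.50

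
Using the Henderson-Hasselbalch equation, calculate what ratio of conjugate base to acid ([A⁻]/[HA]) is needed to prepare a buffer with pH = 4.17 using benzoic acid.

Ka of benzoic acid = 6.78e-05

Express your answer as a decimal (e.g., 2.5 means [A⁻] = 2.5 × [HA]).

pKa = -log(6.78e-05) = 4.1688. pH = pKa + log([A⁻]/[HA]), so log([A⁻]/[HA]) = pH − pKa = 4.17 − 4.1688 = 0.0012. [A⁻]/[HA] = 10^(0.0012) = 1.00

[A⁻]/[HA] = 1.00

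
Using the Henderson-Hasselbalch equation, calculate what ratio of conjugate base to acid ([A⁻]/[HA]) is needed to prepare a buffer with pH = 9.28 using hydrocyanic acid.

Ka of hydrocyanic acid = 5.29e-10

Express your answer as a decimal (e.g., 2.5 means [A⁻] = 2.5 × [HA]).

pKa = -log(5.29e-10) = 9.2765. pH = pKa + log([A⁻]/[HA]), so log([A⁻]/[HA]) = pH − pKa = 9.28 − 9.2765 = 0.0035. [A⁻]/[HA] = 10^(0.0035) = 1.01

[A⁻]/[HA] = 1.01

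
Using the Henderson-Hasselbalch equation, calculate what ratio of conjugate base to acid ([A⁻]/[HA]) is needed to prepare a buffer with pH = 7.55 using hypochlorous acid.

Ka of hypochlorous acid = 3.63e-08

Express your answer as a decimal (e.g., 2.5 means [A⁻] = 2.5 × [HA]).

pKa = -log(3.63e-08) = 7.4401. pH = pKa + log([A⁻]/[HA]), so log([A⁻]/[HA]) = pH − pKa = 7.55 − 7.4401 = 0.1099. [A⁻]/[HA] = 10^(0.1099) = 1.29

[A⁻]/[HA] = 1.29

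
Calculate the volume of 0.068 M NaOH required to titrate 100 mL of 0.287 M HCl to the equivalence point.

At equivalence: moles acid = moles base. moles HCl = 0.287 × 100/1000 = 0.0287 mol. V_base = moles / 0.068 × 1000 = 422.1 mL.

V_{base} = 422.1 mL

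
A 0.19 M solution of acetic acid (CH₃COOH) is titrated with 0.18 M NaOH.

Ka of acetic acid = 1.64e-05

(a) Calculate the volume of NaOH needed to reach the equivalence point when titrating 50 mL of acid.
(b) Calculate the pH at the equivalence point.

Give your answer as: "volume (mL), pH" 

moles acid = 0.19 × 50/1000 = 0.0095 mol; V_base = moles/0.18 × 1000 = 52.8 mL. At equivalence only the conjugate base is present: [A⁻] = 0.0095/0.103 = 9.2432e-02 M. Kb = Kw/Ka = 6.10e-10; [OH⁻] = √(Kb × [A⁻]) = 7.5074e-06; pOH = 5.12; pH = 14 - pOH = 8.88.

V = 52.8 mL, pH = 8.88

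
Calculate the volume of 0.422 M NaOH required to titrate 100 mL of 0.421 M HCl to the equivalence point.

At equivalence: moles acid = moles base. moles HCl = 0.421 × 100/1000 = 0.0421 mol. V_base = moles / 0.422 × 1000 = 99.8 mL.

V_{base} = 99.8 mL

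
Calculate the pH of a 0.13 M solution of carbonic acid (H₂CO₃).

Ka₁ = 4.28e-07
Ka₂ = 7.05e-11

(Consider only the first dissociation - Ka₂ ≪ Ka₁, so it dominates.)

First dissociation dominates. From Ka₁ = [H⁺][HA⁻]/[H₂A], x² + Ka₁·x − Ka₁·C = 0 with C = 0.13 M and Ka₁ = 4.28e-07. Solving: [H⁺] = (−Ka₁ + √(Ka₁² + 4·Ka₁·C)) / 2 = 2.3567e-04 M. pH = -log(2.3567e-04) = 3.63.

pH = 3.63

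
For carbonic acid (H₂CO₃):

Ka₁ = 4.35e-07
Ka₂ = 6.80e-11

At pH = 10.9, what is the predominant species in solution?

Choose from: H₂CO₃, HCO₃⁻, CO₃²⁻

pKa₁ = 6.36, pKa₂ = 10.17. For a polyprotic acid the predominant species crosses at each pKa: below pKa_n the protonated form dominates, above it the deprotonated form does. At pH = 10.9, the predominant species is CO₃²⁻.

CO₃²⁻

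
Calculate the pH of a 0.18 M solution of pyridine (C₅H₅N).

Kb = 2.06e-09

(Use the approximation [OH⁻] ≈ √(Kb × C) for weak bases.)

[OH⁻] = √(Kb × C) = √(2.06e-09 × 0.18) = 1.9256e-05. pOH = 4.72, pH = 14 - pOH

pH = 9.28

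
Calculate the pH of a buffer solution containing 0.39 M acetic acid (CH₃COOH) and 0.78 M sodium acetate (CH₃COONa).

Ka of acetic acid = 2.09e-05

pKa = -log(2.09e-05) = 4.68. pH = pKa + log([A⁻]/[HA]) = 4.68 + log(0.78/0.39)

pH = 4.98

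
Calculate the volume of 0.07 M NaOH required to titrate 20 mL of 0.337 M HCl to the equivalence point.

At equivalence: moles acid = moles base. moles HCl = 0.337 × 20/1000 = 0.00674 mol. V_base = moles / 0.07 × 1000 = 96.3 mL.

V_{base} = 96.3 mL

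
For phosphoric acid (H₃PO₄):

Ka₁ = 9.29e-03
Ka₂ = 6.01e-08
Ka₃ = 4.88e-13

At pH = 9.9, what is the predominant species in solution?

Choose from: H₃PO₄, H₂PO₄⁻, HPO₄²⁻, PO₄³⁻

pKa₁ = 2.03, pKa₂ = 7.22, pKa₃ = 12.31. For a polyprotic acid the predominant species crosses at each pKa: below pKa_n the protonated form dominates, above it the deprotonated form does. At pH = 9.9, the predominant species is HPO₄²⁻.

HPO₄²⁻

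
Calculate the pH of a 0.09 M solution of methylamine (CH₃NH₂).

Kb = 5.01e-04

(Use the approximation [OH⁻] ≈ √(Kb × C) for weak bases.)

[OH⁻] = √(Kb × C) = √(5.01e-04 × 0.09) = 6.7149e-03. pOH = 2.17, pH = 14 - pOH

pH = 11.83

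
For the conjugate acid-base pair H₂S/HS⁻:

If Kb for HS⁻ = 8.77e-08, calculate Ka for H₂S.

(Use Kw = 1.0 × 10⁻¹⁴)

For a conjugate pair Ka × Kb = Kw, so Ka = Kw/Kb = 1.0 × 10⁻¹⁴ / 8.77e-08 = 1.14e-07.

K_a = 1.14e-07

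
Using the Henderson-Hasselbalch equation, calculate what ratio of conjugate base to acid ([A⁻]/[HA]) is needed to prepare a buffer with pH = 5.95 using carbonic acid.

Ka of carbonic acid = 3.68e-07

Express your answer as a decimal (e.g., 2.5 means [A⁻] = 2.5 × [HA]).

pKa = -log(3.68e-07) = 6.4342. pH = pKa + log([A⁻]/[HA]), so log([A⁻]/[HA]) = pH − pKa = 5.95 − 6.4342 = -0.4842. [A⁻]/[HA] = 10^(-0.4842) = 0.328

[A⁻]/[HA] = 0.328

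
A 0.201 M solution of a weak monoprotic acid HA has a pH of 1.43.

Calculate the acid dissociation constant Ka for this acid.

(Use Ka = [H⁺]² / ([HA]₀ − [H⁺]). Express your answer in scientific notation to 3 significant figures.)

[H⁺] = 10^(−pH) = 10^(−1.43) = 3.715e-02 M. For HA ⇌ H⁺ + A⁻, Ka = [H⁺][A⁻]/[HA] = [H⁺]² / ([HA]₀ − [H⁺]) = (3.715e-02)² / (0.201 − 3.715e-02) = 8.42e-03.

K_a = 8.42e-03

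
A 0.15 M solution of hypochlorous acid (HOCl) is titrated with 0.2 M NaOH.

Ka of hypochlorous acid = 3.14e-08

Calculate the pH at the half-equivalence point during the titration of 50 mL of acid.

At half-equivalence [HA] = [A⁻], so Henderson-Hasselbalch gives pH = pKa = -log(3.14e-08) = 7.50.

pH = pKa = 7.50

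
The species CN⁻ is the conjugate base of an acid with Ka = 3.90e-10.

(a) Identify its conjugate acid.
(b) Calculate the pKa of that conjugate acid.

(a) The conjugate acid is formed by adding one H⁺ to CN⁻, giving HCN. (b) pKa = -log(Ka) = -log(3.90e-10) = 9.41.

Conjugate acid: HCN; pK_a = 9.41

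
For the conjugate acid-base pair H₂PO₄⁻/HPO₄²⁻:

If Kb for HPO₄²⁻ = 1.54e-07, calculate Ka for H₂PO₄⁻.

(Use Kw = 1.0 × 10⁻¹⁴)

For a conjugate pair Ka × Kb = Kw, so Ka = Kw/Kb = 1.0 × 10⁻¹⁴ / 1.54e-07 = 6.49e-08.

K_a = 6.49e-08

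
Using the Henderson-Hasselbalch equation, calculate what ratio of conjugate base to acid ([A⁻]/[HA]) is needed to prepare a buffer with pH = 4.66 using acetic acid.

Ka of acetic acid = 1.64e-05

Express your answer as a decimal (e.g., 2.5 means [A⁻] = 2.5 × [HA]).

pKa = -log(1.64e-05) = 4.7852. pH = pKa + log([A⁻]/[HA]), so log([A⁻]/[HA]) = pH − pKa = 4.66 − 4.7852 = -0.1252. [A⁻]/[HA] = 10^(-0.1252) = 0.750

[A⁻]/[HA] = 0.750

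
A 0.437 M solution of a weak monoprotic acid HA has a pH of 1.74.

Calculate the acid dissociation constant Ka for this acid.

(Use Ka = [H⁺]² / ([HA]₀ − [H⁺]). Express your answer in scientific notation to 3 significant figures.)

[H⁺] = 10^(−pH) = 10^(−1.74) = 1.820e-02 M. For HA ⇌ H⁺ + A⁻, Ka = [H⁺][A⁻]/[HA] = [H⁺]² / ([HA]₀ − [H⁺]) = (1.820e-02)² / (0.437 − 1.820e-02) = 7.91e-04.

K_a = 7.91e-04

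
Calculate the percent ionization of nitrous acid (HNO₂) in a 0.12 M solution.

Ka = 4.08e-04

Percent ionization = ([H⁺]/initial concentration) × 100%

Using Ka equilibrium: x² + Ka×x - Ka×C = 0. Solving: [H⁺] = 6.7961e-03. Percent = (6.7961e-03/0.12) × 100

Percent ionization = 5.66%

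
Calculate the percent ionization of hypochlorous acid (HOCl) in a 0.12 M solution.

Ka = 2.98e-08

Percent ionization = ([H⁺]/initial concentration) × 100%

Using Ka equilibrium: x² + Ka×x - Ka×C = 0. Solving: [H⁺] = 5.9785e-05. Percent = (5.9785e-05/0.12) × 100

Percent ionization = 0.0498%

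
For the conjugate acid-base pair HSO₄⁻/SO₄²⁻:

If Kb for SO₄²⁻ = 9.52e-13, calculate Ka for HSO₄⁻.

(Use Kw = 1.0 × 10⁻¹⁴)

For a conjugate pair Ka × Kb = Kw, so Ka = Kw/Kb = 1.0 × 10⁻¹⁴ / 9.52e-13 = 1.05e-02.

K_a = 1.05e-02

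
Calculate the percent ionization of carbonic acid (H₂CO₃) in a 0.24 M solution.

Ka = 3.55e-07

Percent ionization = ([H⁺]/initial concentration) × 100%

Using Ka equilibrium: x² + Ka×x - Ka×C = 0. Solving: [H⁺] = 2.9171e-04. Percent = (2.9171e-04/0.24) × 100

Percent ionization = 0.122%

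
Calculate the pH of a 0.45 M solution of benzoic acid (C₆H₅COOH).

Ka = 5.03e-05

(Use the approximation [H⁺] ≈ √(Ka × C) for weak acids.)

[H⁺] = √(Ka × C) = √(5.03e-05 × 0.45) = 4.7576e-03. pH = -log(4.7576e-03)

pH = 2.32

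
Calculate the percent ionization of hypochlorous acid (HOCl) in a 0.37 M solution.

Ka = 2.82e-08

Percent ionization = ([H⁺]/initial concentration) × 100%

Using Ka equilibrium: x² + Ka×x - Ka×C = 0. Solving: [H⁺] = 1.0213e-04. Percent = (1.0213e-04/0.37) × 100

Percent ionization = 0.0276%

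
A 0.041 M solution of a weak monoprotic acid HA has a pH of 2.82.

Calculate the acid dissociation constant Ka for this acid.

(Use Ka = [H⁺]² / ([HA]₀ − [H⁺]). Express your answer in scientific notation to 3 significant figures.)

[H⁺] = 10^(−pH) = 10^(−2.82) = 1.514e-03 M. For HA ⇌ H⁺ + A⁻, Ka = [H⁺][A⁻]/[HA] = [H⁺]² / ([HA]₀ − [H⁺]) = (1.514e-03)² / (0.041 − 1.514e-03) = 5.80e-05.

K_a = 5.80e-05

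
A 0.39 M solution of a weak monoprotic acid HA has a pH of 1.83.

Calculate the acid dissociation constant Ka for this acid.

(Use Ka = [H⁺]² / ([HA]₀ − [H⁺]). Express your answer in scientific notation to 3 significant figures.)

[H⁺] = 10^(−pH) = 10^(−1.83) = 1.479e-02 M. For HA ⇌ H⁺ + A⁻, Ka = [H⁺][A⁻]/[HA] = [H⁺]² / ([HA]₀ − [H⁺]) = (1.479e-02)² / (0.39 − 1.479e-02) = 5.83e-04.

K_a = 5.83e-04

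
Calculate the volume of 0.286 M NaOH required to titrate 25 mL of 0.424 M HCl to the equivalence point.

At equivalence: moles acid = moles base. moles HCl = 0.424 × 25/1000 = 0.0106 mol. V_base = moles / 0.286 × 1000 = 37.1 mL.

V_{base} = 37.1 mL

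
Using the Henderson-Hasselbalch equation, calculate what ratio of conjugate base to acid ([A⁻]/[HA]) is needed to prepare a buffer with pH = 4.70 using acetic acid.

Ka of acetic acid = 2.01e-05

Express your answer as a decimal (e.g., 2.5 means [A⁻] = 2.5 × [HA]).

pKa = -log(2.01e-05) = 4.6968. pH = pKa + log([A⁻]/[HA]), so log([A⁻]/[HA]) = pH − pKa = 4.70 − 4.6968 = 0.0032. [A⁻]/[HA] = 10^(0.0032) = 1.01

[A⁻]/[HA] = 1.01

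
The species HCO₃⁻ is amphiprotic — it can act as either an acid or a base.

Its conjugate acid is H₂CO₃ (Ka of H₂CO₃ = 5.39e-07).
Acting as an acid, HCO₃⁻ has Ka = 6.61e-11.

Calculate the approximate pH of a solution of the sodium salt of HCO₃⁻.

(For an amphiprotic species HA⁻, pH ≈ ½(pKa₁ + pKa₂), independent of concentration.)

pKa₁ = -log(5.39e-07) = 6.27; pKa₂ = -log(6.61e-11) = 10.18. For an amphiprotic species, pH ≈ ½(pKa₁ + pKa₂) = ½(6.27 + 10.18) = 8.22.

pH = 8.22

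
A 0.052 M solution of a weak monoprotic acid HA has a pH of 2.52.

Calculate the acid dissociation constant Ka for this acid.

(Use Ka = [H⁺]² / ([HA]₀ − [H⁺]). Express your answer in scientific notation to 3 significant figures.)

[H⁺] = 10^(−pH) = 10^(−2.52) = 3.020e-03 M. For HA ⇌ H⁺ + A⁻, Ka = [H⁺][A⁻]/[HA] = [H⁺]² / ([HA]₀ − [H⁺]) = (3.020e-03)² / (0.052 − 3.020e-03) = 1.86e-04.

K_a = 1.86e-04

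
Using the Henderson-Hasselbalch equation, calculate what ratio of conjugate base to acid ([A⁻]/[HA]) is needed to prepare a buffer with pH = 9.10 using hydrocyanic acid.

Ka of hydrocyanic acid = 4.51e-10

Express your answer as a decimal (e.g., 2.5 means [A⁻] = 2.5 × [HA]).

pKa = -log(4.51e-10) = 9.3458. pH = pKa + log([A⁻]/[HA]), so log([A⁻]/[HA]) = pH − pKa = 9.10 − 9.3458 = -0.2458. [A⁻]/[HA] = 10^(-0.2458) = 0.568

[A⁻]/[HA] = 0.568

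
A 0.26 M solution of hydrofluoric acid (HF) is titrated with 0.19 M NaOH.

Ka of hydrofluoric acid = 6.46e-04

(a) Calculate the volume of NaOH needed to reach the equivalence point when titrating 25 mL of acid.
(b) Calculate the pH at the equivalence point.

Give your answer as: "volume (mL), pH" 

moles acid = 0.26 × 25/1000 = 0.0065 mol; V_base = moles/0.19 × 1000 = 34.2 mL. At equivalence only the conjugate base is present: [A⁻] = 0.0065/0.059 = 1.0978e-01 M. Kb = Kw/Ka = 1.55e-11; [OH⁻] = √(Kb × [A⁻]) = 1.3036e-06; pOH = 5.88; pH = 14 - pOH = 8.12.

V = 34.2 mL, pH = 8.12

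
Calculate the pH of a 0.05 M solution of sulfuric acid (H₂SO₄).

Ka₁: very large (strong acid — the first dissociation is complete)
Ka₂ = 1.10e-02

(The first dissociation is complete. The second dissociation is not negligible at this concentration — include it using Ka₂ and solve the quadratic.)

First dissociation is complete: [H⁺]₀ = [HSO₄⁻]₀ = C = 0.05 M. Second dissociation HSO₄⁻ ⇌ H⁺ + SO₄²⁻: let x = [SO₄²⁻]. Ka₂ = (C + x)·x / (C − x) = 1.10e-02 → x² + (C + Ka₂)·x − Ka₂·C = 0 → x² + 0.06100·x − 5.500e-04 = 0. x = (−0.06100 + √(0.06100² + 4 × 5.500e-04)) / 2 = 7.9740e-03 M. [H⁺] = C + x = 0.05 + 7.9740e-03 = 5.7974e-02 M. pH = -log(5.7974e-02) = 1.24.

pH = 1.24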